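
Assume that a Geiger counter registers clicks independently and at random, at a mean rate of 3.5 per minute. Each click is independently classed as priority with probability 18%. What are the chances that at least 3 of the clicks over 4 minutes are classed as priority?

0.4613

Thinning: the clicks that are classed as priority themselves form a Poisson process with rate 0.18 × 3.5 = 0.63 per minute.
Over the interval, μ = 0.63 × 4 = 2.52 (4 minutes).
P(N ≥ 3) = 1 − P(N ≤ 2) ≈ 0.4613.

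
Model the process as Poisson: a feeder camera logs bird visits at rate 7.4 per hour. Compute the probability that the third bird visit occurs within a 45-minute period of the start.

0.9147

Over the interval, μ = 7.4 × 0.75 = 5.55 (a 45-minute period = 0.75 hours).
The third arrival falls in the interval iff at least 3 events occur there: P(S_3 ≤ t) = P(N ≥ 3) = 1 − P(N ≤ 2) ≈ 0.9147.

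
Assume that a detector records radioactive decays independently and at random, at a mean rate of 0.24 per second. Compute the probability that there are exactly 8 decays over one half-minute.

Over the interval, μ = 0.24 × 30 = 7.2 (a half-minute = 30 seconds).
P(N = 8) = e^(−μ) μ^8/8! = e^(−7.2) · 7.2^8/40320 ≈ 0.1337.

0.1337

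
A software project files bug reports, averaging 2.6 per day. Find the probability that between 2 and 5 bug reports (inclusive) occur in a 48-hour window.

0.5467

Over the interval, μ = 2.6 × 2 = 5.2 (a 48-hour window = 2 days).
P(2 ≤ N ≤ 5) = Σ_{j=2}^{5} e^(−5.2) · 5.2^j/j! ≈ 0.5467.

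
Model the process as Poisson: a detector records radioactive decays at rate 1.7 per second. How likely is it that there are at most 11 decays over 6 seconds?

0.6738

Over the interval, μ = 1.7 × 6 = 10.2 (6 seconds).
P(N ≤ 11) = Σ_{j=0}^{11} e^(−μ) μ^j/j! ≈ 0.6738.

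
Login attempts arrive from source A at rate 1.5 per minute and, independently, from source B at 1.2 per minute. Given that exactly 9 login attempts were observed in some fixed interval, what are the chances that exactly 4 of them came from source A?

0.2081

Given the total, each event is independently from source A with probability p = λ_A/(λ_A+λ_B) = 1.5/2.7 ≈ 0.5556.
So K ~ Binomial(9, 1.5/2.7): P(K = 4) = C(9,4) · (1.5/2.7)^4 · (1.2/2.7)^5 ≈ 0.2081.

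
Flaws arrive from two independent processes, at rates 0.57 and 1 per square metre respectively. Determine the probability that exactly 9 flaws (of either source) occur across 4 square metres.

0.0784

Independent Poisson processes superpose: combined rate λ = 0.57 + 1 = 1.57 per square metre.
Over the interval, μ = 1.57 × 4 = 6.28 (4 square metres).
P(N = 9) = e^(−6.28) · 6.28^9/9! ≈ 0.0784.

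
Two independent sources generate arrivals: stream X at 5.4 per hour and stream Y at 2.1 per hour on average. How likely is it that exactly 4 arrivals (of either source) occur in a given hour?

0.0729

Independent Poisson processes superpose: combined rate λ = 5.4 + 2.1 = 7.5 per hour.
So μ = 7.5.
P(N = 4) = e^(−7.5) · 7.5^4/4! ≈ 0.0729.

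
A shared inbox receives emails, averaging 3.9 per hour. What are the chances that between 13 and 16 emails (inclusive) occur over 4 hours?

0.3847

Over the interval, μ = 3.9 × 4 = 15.6 (4 hours).
P(13 ≤ N ≤ 16) = Σ_{j=13}^{16} e^(−15.6) · 15.6^j/j! ≈ 0.3847.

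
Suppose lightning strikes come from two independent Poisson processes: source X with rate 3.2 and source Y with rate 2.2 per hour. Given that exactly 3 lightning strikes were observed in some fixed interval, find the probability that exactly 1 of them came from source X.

Given the total, each event is independently from source X with probability p = λ_X/(λ_X+λ_Y) = 3.2/5.4 ≈ 0.5926.
So K ~ Binomial(3, 3.2/5.4): P(K = 1) = C(3,1) · (3.2/5.4)^1 · (2.2/5.4)^2 ≈ 0.2951.

0.2951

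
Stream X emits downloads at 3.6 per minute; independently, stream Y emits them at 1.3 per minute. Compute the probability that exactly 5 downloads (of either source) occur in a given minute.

0.1753

Independent Poisson processes superpose: combined rate λ = 3.6 + 1.3 = 4.9 per minute.
So μ = 4.9.
P(N = 5) = e^(−4.9) · 4.9^5/5! ≈ 0.1753.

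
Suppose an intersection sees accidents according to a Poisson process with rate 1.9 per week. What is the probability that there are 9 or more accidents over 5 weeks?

0.6082

Over the interval, μ = 1.9 × 5 = 9.5 (5 weeks).
P(N ≥ 9) = 1 − P(N ≤ 8) = 1 − Σ_{j=0}^{8} e^(−μ) μ^j/j! ≈ 0.6082.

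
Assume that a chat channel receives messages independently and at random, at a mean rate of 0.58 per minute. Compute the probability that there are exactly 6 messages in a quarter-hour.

Over the interval, μ = 0.58 × 15 = 8.7 (a quarter-hour = 15 minutes).
P(N = 6) = e^(−μ) μ^6/6! = e^(−8.7) · 8.7^6/720 ≈ 0.1003.

0.1003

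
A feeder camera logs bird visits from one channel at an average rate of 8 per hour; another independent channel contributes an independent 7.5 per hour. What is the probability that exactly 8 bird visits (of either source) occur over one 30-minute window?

Independent Poisson processes superpose: combined rate λ = 8 + 7.5 = 15.5 per hour.
Over the interval, μ = 15.5 × 0.5 = 7.75 (a 30-minute window = 0.5 hours).
P(N = 8) = e^(−7.75) · 7.75^8/8! ≈ 0.1390.

0.1390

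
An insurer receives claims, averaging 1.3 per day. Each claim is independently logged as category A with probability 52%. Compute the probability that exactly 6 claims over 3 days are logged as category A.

Thinning: the claims that are logged as category A themselves form a Poisson process with rate 0.52 × 1.3 = 0.676 per day.
Over the interval, μ = 0.676 × 3 = 2.028 (3 days).
P(N = 6) = e^(−2.028) · 2.028^6/6! ≈ 0.0127.

0.0127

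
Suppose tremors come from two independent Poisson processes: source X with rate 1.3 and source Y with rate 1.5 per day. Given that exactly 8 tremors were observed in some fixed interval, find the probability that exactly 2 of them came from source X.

Given the total, each event is independently from source X with probability p = λ_X/(λ_X+λ_Y) = 1.3/2.8 ≈ 0.4643.
So K ~ Binomial(8, 1.3/2.8): P(K = 2) = C(8,2) · (1.3/2.8)^2 · (1.5/2.8)^6 ≈ 0.1427.

0.1427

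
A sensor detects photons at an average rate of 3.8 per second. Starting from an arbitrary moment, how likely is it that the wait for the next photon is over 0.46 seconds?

0.1741

The wait for the next event is exponential with rate λ = 3.8 per second.
P(T > 0.46) = e^(−λt) = e^(−3.8 × 0.46) = e^(−1.748) ≈ 0.1741.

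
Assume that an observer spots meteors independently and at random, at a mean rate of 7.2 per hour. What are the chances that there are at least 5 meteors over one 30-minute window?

Over the interval, μ = 7.2 × 0.5 = 3.6 (a 30-minute window = 0.5 hours).
P(N ≥ 5) = 1 − P(N ≤ 4) = 1 − Σ_{j=0}^{4} e^(−μ) μ^j/j! ≈ 0.2936.

0.2936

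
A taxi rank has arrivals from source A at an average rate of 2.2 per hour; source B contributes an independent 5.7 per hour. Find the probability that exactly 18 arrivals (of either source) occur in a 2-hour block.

Independent Poisson processes superpose: combined rate λ = 2.2 + 5.7 = 7.9 per hour.
Over the interval, μ = 7.9 × 2 = 15.8 (a 2-hour block = 2 hours).
P(N = 18) = e^(−15.8) · 15.8^18/18! ≈ 0.0808.

0.0808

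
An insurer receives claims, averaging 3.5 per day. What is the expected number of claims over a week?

24.5

E[N] = λt = 3.5 × 7 = 24.5 (a week = 7 days).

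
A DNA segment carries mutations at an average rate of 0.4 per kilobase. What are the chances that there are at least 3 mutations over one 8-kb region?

0.6201

Over the interval, μ = 0.4 × 8 = 3.2 (an 8-kb region = 8 kilobases).
P(N ≥ 3) = 1 − P(N ≤ 2) = 1 − Σ_{j=0}^{2} e^(−μ) μ^j/j! ≈ 0.6201.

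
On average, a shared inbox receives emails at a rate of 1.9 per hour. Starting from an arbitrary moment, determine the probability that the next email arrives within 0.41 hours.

Inter-arrival times are exponential with rate λ = 1.9 per hour.
P(T ≤ 0.41) = 1 − e^(−λt) = 1 − e^(−1.9 × 0.41) = 1 − e^(−0.779) ≈ 0.5411.

0.5411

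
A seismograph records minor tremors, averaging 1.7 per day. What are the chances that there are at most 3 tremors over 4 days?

0.0928

Over the interval, μ = 1.7 × 4 = 6.8 (4 days).
P(N ≤ 3) = Σ_{j=0}^{3} e^(−μ) μ^j/j! ≈ 0.0928.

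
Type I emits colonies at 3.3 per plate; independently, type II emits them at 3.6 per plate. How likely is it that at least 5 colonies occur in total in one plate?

Independent Poisson processes superpose: combined rate λ = 3.3 + 3.6 = 6.9 per plate.
So μ = 6.9.
P(N ≥ 5) = 1 − P(N ≤ 4) ≈ 0.8177.

0.8177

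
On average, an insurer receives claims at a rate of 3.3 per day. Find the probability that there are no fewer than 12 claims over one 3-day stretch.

Over the interval, μ = 3.3 × 3 = 9.9 (a 3-day stretch = 3 days).
P(N ≥ 12) = 1 − P(N ≤ 11) = 1 − Σ_{j=0}^{11} e^(−μ) μ^j/j! ≈ 0.2919.

0.2919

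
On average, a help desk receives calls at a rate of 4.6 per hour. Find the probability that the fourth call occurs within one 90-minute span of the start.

0.9129

Over the interval, μ = 4.6 × 1.5 = 6.9 (a 90-minute span = 1.5 hours).
The fourth arrival falls in the interval iff at least 4 events occur there: P(S_4 ≤ t) = P(N ≥ 4) = 1 − P(N ≤ 3) ≈ 0.9129.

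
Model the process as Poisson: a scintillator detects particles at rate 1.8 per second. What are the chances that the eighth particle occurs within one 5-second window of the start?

0.6761

Over the interval, μ = 1.8 × 5 = 9 (a 5-second window = 5 seconds).
The eighth arrival falls in the interval iff at least 8 events occur there: P(S_8 ≤ t) = P(N ≥ 8) = 1 − P(N ≤ 7) ≈ 0.6761.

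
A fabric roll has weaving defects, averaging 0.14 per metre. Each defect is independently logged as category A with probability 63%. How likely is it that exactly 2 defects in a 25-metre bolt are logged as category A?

0.2680

Thinning: the defects that are logged as category A themselves form a Poisson process with rate 0.63 × 0.14 = 0.0882 per metre.
Over the interval, μ = 0.0882 × 25 = 2.205 (a 25-metre bolt = 25 metres).
P(N = 2) = e^(−2.205) · 2.205^2/2! ≈ 0.2680.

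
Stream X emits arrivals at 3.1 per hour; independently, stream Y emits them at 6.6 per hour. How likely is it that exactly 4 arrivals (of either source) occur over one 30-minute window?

0.1805

Independent Poisson processes superpose: combined rate λ = 3.1 + 6.6 = 9.7 per hour.
Over the interval, μ = 9.7 × 0.5 = 4.85 (a 30-minute window = 0.5 hours).
P(N = 4) = e^(−4.85) · 4.85^4/4! ≈ 0.1805.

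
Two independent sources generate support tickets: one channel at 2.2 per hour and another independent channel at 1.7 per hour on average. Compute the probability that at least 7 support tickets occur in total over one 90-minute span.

Independent Poisson processes superpose: combined rate λ = 2.2 + 1.7 = 3.9 per hour.
Over the interval, μ = 3.9 × 1.5 = 5.85 (a 90-minute span = 1.5 hours).
P(N ≥ 7) = 1 − P(N ≤ 6) ≈ 0.3696.

0.3696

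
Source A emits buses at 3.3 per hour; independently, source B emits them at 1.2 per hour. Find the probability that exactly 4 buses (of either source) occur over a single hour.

0.1898

Independent Poisson processes superpose: combined rate λ = 3.3 + 1.2 = 4.5 per hour.
So μ = 4.5.
P(N = 4) = e^(−4.5) · 4.5^4/4! ≈ 0.1898.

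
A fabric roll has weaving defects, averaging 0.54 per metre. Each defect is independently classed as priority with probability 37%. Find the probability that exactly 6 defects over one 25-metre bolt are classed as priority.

0.1461

Thinning: the defects that are classed as priority themselves form a Poisson process with rate 0.37 × 0.54 = 0.1998 per metre.
Over the interval, μ = 0.1998 × 25 = 4.995 (a 25-metre bolt = 25 metres).
P(N = 6) = e^(−4.995) · 4.995^6/6! ≈ 0.1461.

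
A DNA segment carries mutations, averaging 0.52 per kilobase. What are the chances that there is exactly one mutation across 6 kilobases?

0.1378

Over the interval, μ = 0.52 × 6 = 3.12 (6 kilobases).
P(N = 1) = e^(−μ) μ^1/1! = e^(−3.12) · 3.12^1/1 ≈ 0.1378.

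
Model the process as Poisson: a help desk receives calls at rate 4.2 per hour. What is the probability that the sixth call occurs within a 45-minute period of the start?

Over the interval, μ = 4.2 × 0.75 = 3.15 (a 45-minute period = 0.75 hours).
The sixth arrival falls in the interval iff at least 6 events occur there: P(S_6 ≤ t) = P(N ≥ 6) = 1 − P(N ≤ 5) ≈ 0.0998.

0.0998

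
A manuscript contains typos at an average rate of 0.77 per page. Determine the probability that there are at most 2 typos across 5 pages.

Over the interval, μ = 0.77 × 5 = 3.85 (5 pages).
P(N ≤ 2) = Σ_{j=0}^{2} e^(−μ) μ^j/j! ≈ 0.2609.

0.2609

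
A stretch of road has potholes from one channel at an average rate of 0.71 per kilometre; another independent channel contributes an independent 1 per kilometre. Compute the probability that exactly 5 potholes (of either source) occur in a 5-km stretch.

Independent Poisson processes superpose: combined rate λ = 0.71 + 1 = 1.71 per kilometre.
Over the interval, μ = 1.71 × 5 = 8.55 (a 5-km stretch = 5 kilometres).
P(N = 5) = e^(−8.55) · 8.55^5/5! ≈ 0.0737.

0.0737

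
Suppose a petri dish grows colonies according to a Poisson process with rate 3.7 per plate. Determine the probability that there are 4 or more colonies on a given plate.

With mean μ = 3.7 per plate,
P(N ≥ 4) = 1 − P(N ≤ 3) = 1 − Σ_{j=0}^{3} e^(−μ) μ^j/j! ≈ 0.5058.

0.5058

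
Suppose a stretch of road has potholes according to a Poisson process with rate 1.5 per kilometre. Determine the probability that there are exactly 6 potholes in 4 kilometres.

0.1606

Over the interval, μ = 1.5 × 4 = 6 (4 kilometres).
P(N = 6) = e^(−μ) μ^6/6! = e^(−6) · 6^6/720 ≈ 0.1606.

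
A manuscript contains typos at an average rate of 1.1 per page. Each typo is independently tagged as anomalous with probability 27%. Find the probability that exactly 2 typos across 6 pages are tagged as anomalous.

Thinning: the typos that are tagged as anomalous themselves form a Poisson process with rate 0.27 × 1.1 = 0.297 per page.
Over the interval, μ = 0.297 × 6 = 1.782 (6 pages).
P(N = 2) = e^(−1.782) · 1.782^2/2! ≈ 0.2672.

0.2672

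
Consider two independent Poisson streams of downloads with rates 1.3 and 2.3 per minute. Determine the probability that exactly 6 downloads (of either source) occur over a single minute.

0.0826

Independent Poisson processes superpose: combined rate λ = 1.3 + 2.3 = 3.6 per minute.
So μ = 3.6.
P(N = 6) = e^(−3.6) · 3.6^6/6! ≈ 0.0826.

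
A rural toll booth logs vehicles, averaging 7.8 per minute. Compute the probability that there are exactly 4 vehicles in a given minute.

0.0632

With mean μ = 7.8 per minute,
P(N = 4) = e^(−μ) μ^4/4! = e^(−7.8) · 7.8^4/24 ≈ 0.0632.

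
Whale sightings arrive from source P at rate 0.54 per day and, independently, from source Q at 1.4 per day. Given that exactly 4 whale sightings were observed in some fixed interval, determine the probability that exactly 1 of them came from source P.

0.4184

Given the total, each event is independently from source P with probability p = λ_P/(λ_P+λ_Q) = 0.54/1.94 ≈ 0.2784.
So K ~ Binomial(4, 0.54/1.94): P(K = 1) = C(4,1) · (0.54/1.94)^1 · (1.4/1.94)^3 ≈ 0.4184.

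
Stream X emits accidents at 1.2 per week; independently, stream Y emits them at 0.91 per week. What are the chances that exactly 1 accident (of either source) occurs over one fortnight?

0.0620

Independent Poisson processes superpose: combined rate λ = 1.2 + 0.91 = 2.11 per week.
Over the interval, μ = 2.11 × 2 = 4.22 (a fortnight = 2 weeks).
P(N = 1) = e^(−4.22) · 4.22^1/1! ≈ 0.0620.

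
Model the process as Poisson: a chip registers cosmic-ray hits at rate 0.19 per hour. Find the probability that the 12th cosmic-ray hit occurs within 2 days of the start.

0.2088

Over the interval, μ = 0.19 × 48 = 9.12 (2 days = 48 hours).
The 12th arrival falls in the interval iff at least 12 events occur there: P(S_12 ≤ t) = P(N ≥ 12) = 1 − P(N ≤ 11) ≈ 0.2088.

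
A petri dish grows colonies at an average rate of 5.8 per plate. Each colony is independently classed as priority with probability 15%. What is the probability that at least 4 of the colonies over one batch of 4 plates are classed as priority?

0.4590

Thinning: the colonies that are classed as priority themselves form a Poisson process with rate 0.15 × 5.8 = 0.87 per plate.
Over the interval, μ = 0.87 × 4 = 3.48 (a batch of 4 plates = 4 plates).
P(N ≥ 4) = 1 − P(N ≤ 3) ≈ 0.4590.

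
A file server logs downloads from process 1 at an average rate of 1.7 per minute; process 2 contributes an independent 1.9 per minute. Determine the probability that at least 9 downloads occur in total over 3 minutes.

Independent Poisson processes superpose: combined rate λ = 1.7 + 1.9 = 3.6 per minute.
Over the interval, μ = 3.6 × 3 = 10.8 (3 minutes).
P(N ≥ 9) = 1 − P(N ≤ 8) ≈ 0.7498.

0.7498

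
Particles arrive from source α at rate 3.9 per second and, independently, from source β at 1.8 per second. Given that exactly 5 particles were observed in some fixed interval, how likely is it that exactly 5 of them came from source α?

0.1500

Given the total, each event is independently from source α with probability p = λ_α/(λ_α+λ_β) = 3.9/5.7 ≈ 0.6842.
So K ~ Binomial(5, 3.9/5.7): P(K = 5) = C(5,5) · (3.9/5.7)^5 · (1.8/5.7)^0 ≈ 0.1500.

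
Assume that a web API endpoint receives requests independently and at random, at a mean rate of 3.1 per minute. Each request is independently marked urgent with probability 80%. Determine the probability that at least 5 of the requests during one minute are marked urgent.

Thinning: the requests that are marked urgent themselves form a Poisson process with rate 0.8 × 3.1 = 2.48 per minute.
So μ = 2.48.
P(N ≥ 5) = 1 − P(N ≤ 4) ≈ 0.1062.

0.1062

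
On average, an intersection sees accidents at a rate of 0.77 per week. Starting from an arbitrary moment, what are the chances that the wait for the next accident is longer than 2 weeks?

The wait for the next event is exponential with rate λ = 0.77 per week.
P(T > 2) = e^(−λt) = e^(−0.77 × 2) = e^(−1.54) ≈ 0.2144.

0.2144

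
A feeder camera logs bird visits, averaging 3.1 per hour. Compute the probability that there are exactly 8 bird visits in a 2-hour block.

0.1099

Over the interval, μ = 3.1 × 2 = 6.2 (a 2-hour block = 2 hours).
P(N = 8) = e^(−μ) μ^8/8! = e^(−6.2) · 6.2^8/40320 ≈ 0.1099.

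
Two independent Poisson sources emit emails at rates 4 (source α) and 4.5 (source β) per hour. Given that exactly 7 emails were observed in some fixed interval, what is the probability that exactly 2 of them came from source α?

0.1934

Given the total, each event is independently from source α with probability p = λ_α/(λ_α+λ_β) = 4/8.5 ≈ 0.4706.
So K ~ Binomial(7, 4/8.5): P(K = 2) = C(7,2) · (4/8.5)^2 · (4.5/8.5)^5 ≈ 0.1934.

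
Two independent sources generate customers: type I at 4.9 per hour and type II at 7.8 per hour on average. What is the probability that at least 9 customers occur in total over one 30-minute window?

Independent Poisson processes superpose: combined rate λ = 4.9 + 7.8 = 12.7 per hour.
Over the interval, μ = 12.7 × 0.5 = 6.35 (a 30-minute window = 0.5 hours).
P(N ≥ 9) = 1 − P(N ≤ 8) ≈ 0.1909.

0.1909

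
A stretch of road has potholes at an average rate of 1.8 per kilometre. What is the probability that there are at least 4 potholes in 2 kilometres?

0.4848

Over the interval, μ = 1.8 × 2 = 3.6 (2 kilometres).
P(N ≥ 4) = 1 − P(N ≤ 3) = 1 − Σ_{j=0}^{3} e^(−μ) μ^j/j! ≈ 0.4848.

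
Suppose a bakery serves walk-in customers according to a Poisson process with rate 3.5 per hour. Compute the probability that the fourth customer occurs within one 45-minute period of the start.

Over the interval, μ = 3.5 × 0.75 = 2.625 (a 45-minute period = 0.75 hours).
The fourth arrival falls in the interval iff at least 4 events occur there: P(S_4 ≤ t) = P(N ≥ 4) = 1 − P(N ≤ 3) ≈ 0.2694.

0.2694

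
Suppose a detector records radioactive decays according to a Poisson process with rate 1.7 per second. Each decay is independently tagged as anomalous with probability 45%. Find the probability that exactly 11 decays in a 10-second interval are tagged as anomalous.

Thinning: the decays that are tagged as anomalous themselves form a Poisson process with rate 0.45 × 1.7 = 0.765 per second.
Over the interval, μ = 0.765 × 10 = 7.65 (a 10-second interval = 10 seconds).
P(N = 11) = e^(−7.65) · 7.65^11/11! ≈ 0.0626.

0.0626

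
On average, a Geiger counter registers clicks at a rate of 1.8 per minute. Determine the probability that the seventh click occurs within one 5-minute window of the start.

Over the interval, μ = 1.8 × 5 = 9 (a 5-minute window = 5 minutes).
The seventh arrival falls in the interval iff at least 7 events occur there: P(S_7 ≤ t) = P(N ≥ 7) = 1 − P(N ≤ 6) ≈ 0.7932.

0.7932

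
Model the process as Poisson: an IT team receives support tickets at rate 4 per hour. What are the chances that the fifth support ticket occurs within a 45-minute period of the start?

0.1847

Over the interval, μ = 4 × 0.75 = 3 (a 45-minute period = 0.75 hours).
The fifth arrival falls in the interval iff at least 5 events occur there: P(S_5 ≤ t) = P(N ≥ 5) = 1 − P(N ≤ 4) ≈ 0.1847.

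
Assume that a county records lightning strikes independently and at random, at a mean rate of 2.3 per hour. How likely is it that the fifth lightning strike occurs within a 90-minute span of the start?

Over the interval, μ = 2.3 × 1.5 = 3.45 (a 90-minute span = 1.5 hours).
The fifth arrival falls in the interval iff at least 5 events occur there: P(S_5 ≤ t) = P(N ≥ 5) = 1 − P(N ≤ 4) ≈ 0.2651.

0.2651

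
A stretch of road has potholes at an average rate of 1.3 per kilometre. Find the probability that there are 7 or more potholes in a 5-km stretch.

0.4735

Over the interval, μ = 1.3 × 5 = 6.5 (a 5-km stretch = 5 kilometres).
P(N ≥ 7) = 1 − P(N ≤ 6) = 1 − Σ_{j=0}^{6} e^(−μ) μ^j/j! ≈ 0.4735.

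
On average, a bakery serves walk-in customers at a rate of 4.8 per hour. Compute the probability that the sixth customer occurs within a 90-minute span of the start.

Over the interval, μ = 4.8 × 1.5 = 7.2 (a 90-minute span = 1.5 hours).
The sixth arrival falls in the interval iff at least 6 events occur there: P(S_6 ≤ t) = P(N ≥ 6) = 1 − P(N ≤ 5) ≈ 0.7241.

0.7241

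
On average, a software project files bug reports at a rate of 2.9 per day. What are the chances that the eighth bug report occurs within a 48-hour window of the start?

Over the interval, μ = 2.9 × 2 = 5.8 (a 48-hour window = 2 days).
The eighth arrival falls in the interval iff at least 8 events occur there: P(S_8 ≤ t) = P(N ≥ 8) = 1 − P(N ≤ 7) ≈ 0.2290.

0.2290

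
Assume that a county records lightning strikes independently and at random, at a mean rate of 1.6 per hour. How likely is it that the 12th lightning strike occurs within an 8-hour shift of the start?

0.6262

Over the interval, μ = 1.6 × 8 = 12.8 (an 8-hour shift = 8 hours).
The 12th arrival falls in the interval iff at least 12 events occur there: P(S_12 ≤ t) = P(N ≥ 12) = 1 − P(N ≤ 11) ≈ 0.6262.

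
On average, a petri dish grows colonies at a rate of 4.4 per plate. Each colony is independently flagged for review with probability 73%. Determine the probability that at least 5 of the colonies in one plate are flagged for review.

0.2215

Thinning: the colonies that are flagged for review themselves form a Poisson process with rate 0.73 × 4.4 = 3.212 per plate.
So μ = 3.212.
P(N ≥ 5) = 1 − P(N ≤ 4) ≈ 0.2215.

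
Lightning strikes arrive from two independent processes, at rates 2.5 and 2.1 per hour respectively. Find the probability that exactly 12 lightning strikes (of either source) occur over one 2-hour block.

0.0776

Independent Poisson processes superpose: combined rate λ = 2.5 + 2.1 = 4.6 per hour.
Over the interval, μ = 4.6 × 2 = 9.2 (a 2-hour block = 2 hours).
P(N = 12) = e^(−9.2) · 9.2^12/12! ≈ 0.0776.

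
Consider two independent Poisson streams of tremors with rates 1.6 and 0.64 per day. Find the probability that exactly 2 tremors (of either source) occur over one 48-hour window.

Independent Poisson processes superpose: combined rate λ = 1.6 + 0.64 = 2.24 per day.
Over the interval, μ = 2.24 × 2 = 4.48 (a 48-hour window = 2 days).
P(N = 2) = e^(−4.48) · 4.48^2/2! ≈ 0.1137.

0.1137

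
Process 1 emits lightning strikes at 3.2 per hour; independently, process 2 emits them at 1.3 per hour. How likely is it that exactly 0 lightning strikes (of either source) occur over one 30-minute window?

Independent Poisson processes superpose: combined rate λ = 3.2 + 1.3 = 4.5 per hour.
Over the interval, μ = 4.5 × 0.5 = 2.25 (a 30-minute window = 0.5 hours).
P(N = 0) = e^(−2.25) · 2.25^0/0! ≈ 0.1054.

0.1054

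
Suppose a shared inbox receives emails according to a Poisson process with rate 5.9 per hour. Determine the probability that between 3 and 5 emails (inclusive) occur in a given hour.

With mean μ = 5.9 per hour,
P(3 ≤ N ≤ 5) = Σ_{j=3}^{5} e^(−5.9) · 5.9^j/j! ≈ 0.3953.

0.3953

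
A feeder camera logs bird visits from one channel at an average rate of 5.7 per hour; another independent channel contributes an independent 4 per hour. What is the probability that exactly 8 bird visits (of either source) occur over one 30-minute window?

Independent Poisson processes superpose: combined rate λ = 5.7 + 4 = 9.7 per hour.
Over the interval, μ = 9.7 × 0.5 = 4.85 (a 30-minute window = 0.5 hours).
P(N = 8) = e^(−4.85) · 4.85^8/8! ≈ 0.0594.

0.0594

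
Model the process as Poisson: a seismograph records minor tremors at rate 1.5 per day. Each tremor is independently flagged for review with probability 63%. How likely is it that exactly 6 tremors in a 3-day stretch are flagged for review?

0.0423

Thinning: the tremors that are flagged for review themselves form a Poisson process with rate 0.63 × 1.5 = 0.945 per day.
Over the interval, μ = 0.945 × 3 = 2.835 (a 3-day stretch = 3 days).
P(N = 6) = e^(−2.835) · 2.835^6/6! ≈ 0.0423.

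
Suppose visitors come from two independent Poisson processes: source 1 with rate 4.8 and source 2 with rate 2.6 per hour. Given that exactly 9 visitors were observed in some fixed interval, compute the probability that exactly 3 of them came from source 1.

Given the total, each event is independently from source 1 with probability p = λ_1/(λ_1+λ_2) = 4.8/7.4 ≈ 0.6486.
So K ~ Binomial(9, 4.8/7.4): P(K = 3) = C(9,3) · (4.8/7.4)^3 · (2.6/7.4)^6 ≈ 0.0431.

0.0431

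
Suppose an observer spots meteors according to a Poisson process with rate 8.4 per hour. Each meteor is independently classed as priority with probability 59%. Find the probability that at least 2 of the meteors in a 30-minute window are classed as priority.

0.7082

Thinning: the meteors that are classed as priority themselves form a Poisson process with rate 0.59 × 8.4 = 4.956 per hour.
Over the interval, μ = 4.956 × 0.5 = 2.478 (a 30-minute window = 0.5 hours).
P(N ≥ 2) = 1 − P(N ≤ 1) ≈ 0.7082.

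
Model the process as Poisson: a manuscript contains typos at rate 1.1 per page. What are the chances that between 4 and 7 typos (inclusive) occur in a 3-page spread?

0.3999

Over the interval, μ = 1.1 × 3 = 3.3 (a 3-page spread = 3 pages).
P(4 ≤ N ≤ 7) = Σ_{j=4}^{7} e^(−3.3) · 3.3^j/j! ≈ 0.3999.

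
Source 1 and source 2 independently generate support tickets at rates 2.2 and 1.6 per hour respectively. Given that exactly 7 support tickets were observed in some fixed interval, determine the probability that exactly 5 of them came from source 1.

Given the total, each event is independently from source 1 with probability p = λ_1/(λ_1+λ_2) = 2.2/3.8 ≈ 0.5789.
So K ~ Binomial(7, 2.2/3.8): P(K = 5) = C(7,5) · (2.2/3.8)^5 · (1.6/3.8)^2 ≈ 0.2422.

0.2422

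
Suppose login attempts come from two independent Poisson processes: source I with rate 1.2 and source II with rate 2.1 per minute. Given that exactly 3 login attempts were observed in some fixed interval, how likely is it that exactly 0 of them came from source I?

Given the total, each event is independently from source I with probability p = λ_I/(λ_I+λ_II) = 1.2/3.3 ≈ 0.3636.
So K ~ Binomial(3, 1.2/3.3): P(K = 0) = C(3,0) · (1.2/3.3)^0 · (2.1/3.3)^3 ≈ 0.2577.

0.2577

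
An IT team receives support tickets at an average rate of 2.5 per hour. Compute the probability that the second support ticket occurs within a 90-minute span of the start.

0.8883

Over the interval, μ = 2.5 × 1.5 = 3.75 (a 90-minute span = 1.5 hours).
The second arrival falls in the interval iff at least 2 events occur there: P(S_2 ≤ t) = P(N ≥ 2) = 1 − P(N ≤ 1) ≈ 0.8883.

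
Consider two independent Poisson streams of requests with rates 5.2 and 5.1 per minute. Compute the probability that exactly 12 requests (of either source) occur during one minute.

0.1001

Independent Poisson processes superpose: combined rate λ = 5.2 + 5.1 = 10.3 per minute.
So μ = 10.3.
P(N = 12) = e^(−10.3) · 10.3^12/12! ≈ 0.1001.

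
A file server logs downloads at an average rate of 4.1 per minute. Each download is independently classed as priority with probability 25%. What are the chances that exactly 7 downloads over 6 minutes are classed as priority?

Thinning: the downloads that are classed as priority themselves form a Poisson process with rate 0.25 × 4.1 = 1.025 per minute.
Over the interval, μ = 1.025 × 6 = 6.15 (6 minutes).
P(N = 7) = e^(−6.15) · 6.15^7/7! ≈ 0.1409.

0.1409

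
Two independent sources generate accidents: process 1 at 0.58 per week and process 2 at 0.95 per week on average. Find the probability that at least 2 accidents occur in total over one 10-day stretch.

0.6419

Independent Poisson processes superpose: combined rate λ = 0.58 + 0.95 = 1.53 per week.
Over the interval, μ = 1.53 × 10/7 ≈ 2.18571 (a 10-day stretch = 10/7 weeks).
P(N ≥ 2) = 1 − P(N ≤ 1) ≈ 0.6419.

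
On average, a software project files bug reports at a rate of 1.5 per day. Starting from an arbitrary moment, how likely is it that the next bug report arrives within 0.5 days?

Inter-arrival times are exponential with rate λ = 1.5 per day.
P(T ≤ 0.5) = 1 − e^(−λt) = 1 − e^(−1.5 × 0.5) = 1 − e^(−0.75) ≈ 0.5276.

0.5276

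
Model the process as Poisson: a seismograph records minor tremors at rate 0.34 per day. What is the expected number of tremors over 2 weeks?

4.76

E[N] = λt = 0.34 × 14 = 4.76 (2 weeks = 14 days).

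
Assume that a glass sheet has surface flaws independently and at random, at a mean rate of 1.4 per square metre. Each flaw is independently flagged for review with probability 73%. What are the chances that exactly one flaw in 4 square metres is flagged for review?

0.0686

Thinning: the flaws that are flagged for review themselves form a Poisson process with rate 0.73 × 1.4 = 1.022 per square metre.
Over the interval, μ = 1.022 × 4 = 4.088 (4 square metres).
P(N = 1) = e^(−4.088) · 4.088^1/1! ≈ 0.0686.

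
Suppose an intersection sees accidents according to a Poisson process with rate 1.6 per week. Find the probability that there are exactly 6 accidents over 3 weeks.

Over the interval, μ = 1.6 × 3 = 4.8 (3 weeks).
P(N = 6) = e^(−μ) μ^6/6! = e^(−4.8) · 4.8^6/720 ≈ 0.1398.

0.1398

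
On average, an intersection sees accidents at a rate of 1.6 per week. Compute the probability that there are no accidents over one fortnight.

0.0408

Over the interval, μ = 1.6 × 2 = 3.2 (a fortnight = 2 weeks).
P(N = 0) = e^(−μ) μ^0/0! = e^(−3.2) · 3.2^0/1 ≈ 0.0408.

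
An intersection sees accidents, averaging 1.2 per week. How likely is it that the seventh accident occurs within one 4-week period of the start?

0.2092

Over the interval, μ = 1.2 × 4 = 4.8 (a 4-week period = 4 weeks).
The seventh arrival falls in the interval iff at least 7 events occur there: P(S_7 ≤ t) = P(N ≥ 7) = 1 − P(N ≤ 6) ≈ 0.2092.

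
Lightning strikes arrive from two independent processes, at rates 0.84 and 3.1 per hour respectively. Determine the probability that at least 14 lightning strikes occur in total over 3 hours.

0.2996

Independent Poisson processes superpose: combined rate λ = 0.84 + 3.1 = 3.94 per hour.
Over the interval, μ = 3.94 × 3 = 11.82 (3 hours).
P(N ≥ 14) = 1 − P(N ≤ 13) ≈ 0.2996.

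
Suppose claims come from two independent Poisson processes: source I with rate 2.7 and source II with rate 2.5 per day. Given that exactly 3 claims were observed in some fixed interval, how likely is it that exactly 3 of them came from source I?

0.1400

Given the total, each event is independently from source I with probability p = λ_I/(λ_I+λ_II) = 2.7/5.2 ≈ 0.5192.
So K ~ Binomial(3, 2.7/5.2): P(K = 3) = C(3,3) · (2.7/5.2)^3 · (2.5/5.2)^0 ≈ 0.1400.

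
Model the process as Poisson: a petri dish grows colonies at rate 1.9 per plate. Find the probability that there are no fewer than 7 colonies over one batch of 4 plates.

0.6354

Over the interval, μ = 1.9 × 4 = 7.6 (a batch of 4 plates = 4 plates).
P(N ≥ 7) = 1 − P(N ≤ 6) = 1 − Σ_{j=0}^{6} e^(−μ) μ^j/j! ≈ 0.6354.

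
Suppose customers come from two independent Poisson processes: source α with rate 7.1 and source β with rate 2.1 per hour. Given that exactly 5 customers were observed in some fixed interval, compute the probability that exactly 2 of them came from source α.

Given the total, each event is independently from source α with probability p = λ_α/(λ_α+λ_β) = 7.1/9.2 ≈ 0.7717.
So K ~ Binomial(5, 7.1/9.2): P(K = 2) = C(5,2) · (7.1/9.2)^2 · (2.1/9.2)^3 ≈ 0.0708.

0.0708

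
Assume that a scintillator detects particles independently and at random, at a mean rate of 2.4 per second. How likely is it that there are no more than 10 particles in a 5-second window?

Over the interval, μ = 2.4 × 5 = 12 (a 5-second window = 5 seconds).
P(N ≤ 10) = Σ_{j=0}^{10} e^(−μ) μ^j/j! ≈ 0.3472.

0.3472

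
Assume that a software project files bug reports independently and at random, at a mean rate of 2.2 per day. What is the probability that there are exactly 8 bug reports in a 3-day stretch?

0.1215

Over the interval, μ = 2.2 × 3 = 6.6 (a 3-day stretch = 3 days).
P(N = 8) = e^(−μ) μ^8/8! = e^(−6.6) · 6.6^8/40320 ≈ 0.1215.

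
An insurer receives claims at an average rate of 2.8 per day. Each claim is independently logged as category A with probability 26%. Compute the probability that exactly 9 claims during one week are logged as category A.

Thinning: the claims that are logged as category A themselves form a Poisson process with rate 0.26 × 2.8 = 0.728 per day.
Over the interval, μ = 0.728 × 7 = 5.096 (a week = 7 days).
P(N = 9) = e^(−5.096) · 5.096^9/9! ≈ 0.0391.

0.0391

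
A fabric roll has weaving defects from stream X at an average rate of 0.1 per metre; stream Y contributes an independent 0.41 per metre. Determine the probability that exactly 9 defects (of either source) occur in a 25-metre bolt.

0.0712

Independent Poisson processes superpose: combined rate λ = 0.1 + 0.41 = 0.51 per metre.
Over the interval, μ = 0.51 × 25 = 12.75 (a 25-metre bolt = 25 metres).
P(N = 9) = e^(−12.75) · 12.75^9/9! ≈ 0.0712.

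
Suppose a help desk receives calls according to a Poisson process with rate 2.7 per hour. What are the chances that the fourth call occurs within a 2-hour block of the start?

Over the interval, μ = 2.7 × 2 = 5.4 (a 2-hour block = 2 hours).
The fourth arrival falls in the interval iff at least 4 events occur there: P(S_4 ≤ t) = P(N ≥ 4) = 1 − P(N ≤ 3) ≈ 0.7867.

0.7867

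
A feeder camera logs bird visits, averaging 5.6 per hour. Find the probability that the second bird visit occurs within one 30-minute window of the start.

0.7689

Over the interval, μ = 5.6 × 0.5 = 2.8 (a 30-minute window = 0.5 hours).
The second arrival falls in the interval iff at least 2 events occur there: P(S_2 ≤ t) = P(N ≥ 2) = 1 − P(N ≤ 1) ≈ 0.7689.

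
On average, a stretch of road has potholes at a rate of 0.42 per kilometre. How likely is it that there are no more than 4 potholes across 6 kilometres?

0.8885

Over the interval, μ = 0.42 × 6 = 2.52 (6 kilometres).
P(N ≤ 4) = Σ_{j=0}^{4} e^(−μ) μ^j/j! ≈ 0.8885.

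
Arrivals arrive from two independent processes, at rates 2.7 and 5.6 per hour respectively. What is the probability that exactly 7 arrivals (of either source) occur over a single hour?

Independent Poisson processes superpose: combined rate λ = 2.7 + 5.6 = 8.3 per hour.
So μ = 8.3.
P(N = 7) = e^(−8.3) · 8.3^7/7! ≈ 0.1338.

0.1338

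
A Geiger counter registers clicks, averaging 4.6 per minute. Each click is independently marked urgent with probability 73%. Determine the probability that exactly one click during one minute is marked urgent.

Thinning: the clicks that are marked urgent themselves form a Poisson process with rate 0.73 × 4.6 = 3.358 per minute.
So μ = 3.358.
P(N = 1) = e^(−3.358) · 3.358^1/1! ≈ 0.1169.

0.1169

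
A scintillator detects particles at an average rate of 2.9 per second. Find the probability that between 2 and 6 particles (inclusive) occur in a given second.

With mean μ = 2.9 per second,
P(2 ≤ N ≤ 6) = Σ_{j=2}^{6} e^(−2.9) · 2.9^j/j! ≈ 0.7567.

0.7567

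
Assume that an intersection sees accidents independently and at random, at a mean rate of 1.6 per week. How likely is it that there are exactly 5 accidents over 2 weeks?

Over the interval, μ = 1.6 × 2 = 3.2 (2 weeks).
P(N = 5) = e^(−μ) μ^5/5! = e^(−3.2) · 3.2^5/120 ≈ 0.1140.

0.1140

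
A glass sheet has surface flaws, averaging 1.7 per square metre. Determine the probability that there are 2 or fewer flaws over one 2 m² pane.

0.3397

Over the interval, μ = 1.7 × 2 = 3.4 (a 2 m² pane = 2 square metres).
P(N ≤ 2) = Σ_{j=0}^{2} e^(−μ) μ^j/j! ≈ 0.3397.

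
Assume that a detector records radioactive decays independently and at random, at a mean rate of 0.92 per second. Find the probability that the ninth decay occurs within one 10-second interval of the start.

Over the interval, μ = 0.92 × 10 = 9.2 (a 10-second interval = 10 seconds).
The ninth arrival falls in the interval iff at least 9 events occur there: P(S_9 ≤ t) = P(N ≥ 9) = 1 − P(N ≤ 8) ≈ 0.5704.

0.5704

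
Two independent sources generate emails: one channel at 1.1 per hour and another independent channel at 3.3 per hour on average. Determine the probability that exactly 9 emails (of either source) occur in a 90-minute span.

Independent Poisson processes superpose: combined rate λ = 1.1 + 3.3 = 4.4 per hour.
Over the interval, μ = 4.4 × 1.5 = 6.6 (a 90-minute span = 1.5 hours).
P(N = 9) = e^(−6.6) · 6.6^9/9! ≈ 0.0891.

0.0891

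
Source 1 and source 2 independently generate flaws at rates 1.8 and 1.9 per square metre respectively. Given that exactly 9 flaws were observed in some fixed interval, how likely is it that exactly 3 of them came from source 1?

0.1773

Given the total, each event is independently from source 1 with probability p = λ_1/(λ_1+λ_2) = 1.8/3.7 ≈ 0.4865.
So K ~ Binomial(9, 1.8/3.7): P(K = 3) = C(9,3) · (1.8/3.7)^3 · (1.9/3.7)^6 ≈ 0.1773.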